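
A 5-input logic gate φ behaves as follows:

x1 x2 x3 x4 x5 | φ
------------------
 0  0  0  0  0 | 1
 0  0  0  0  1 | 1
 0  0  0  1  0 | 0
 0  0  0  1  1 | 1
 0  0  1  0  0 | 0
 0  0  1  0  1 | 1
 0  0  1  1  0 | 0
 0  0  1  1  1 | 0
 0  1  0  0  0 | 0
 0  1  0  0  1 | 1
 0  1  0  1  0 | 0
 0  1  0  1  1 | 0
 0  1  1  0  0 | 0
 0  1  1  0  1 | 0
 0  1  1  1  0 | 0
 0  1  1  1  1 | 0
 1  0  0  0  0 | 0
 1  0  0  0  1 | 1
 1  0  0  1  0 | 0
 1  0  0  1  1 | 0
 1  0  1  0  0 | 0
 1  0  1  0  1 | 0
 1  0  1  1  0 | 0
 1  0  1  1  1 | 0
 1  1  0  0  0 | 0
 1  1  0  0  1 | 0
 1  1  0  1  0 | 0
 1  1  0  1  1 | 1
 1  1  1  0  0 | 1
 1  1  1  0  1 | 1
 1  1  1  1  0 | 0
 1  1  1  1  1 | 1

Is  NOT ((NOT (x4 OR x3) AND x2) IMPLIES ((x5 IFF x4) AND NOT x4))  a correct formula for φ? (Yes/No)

Check the formula against φ row by row:
  x1=0, x2=0, x3=0, x4=0, x5=0: formula gives 0, but φ = 1 ✗
A single disagreement suffices: at (0,0,0,0,0) they differ, so the formula does not compute φ.

No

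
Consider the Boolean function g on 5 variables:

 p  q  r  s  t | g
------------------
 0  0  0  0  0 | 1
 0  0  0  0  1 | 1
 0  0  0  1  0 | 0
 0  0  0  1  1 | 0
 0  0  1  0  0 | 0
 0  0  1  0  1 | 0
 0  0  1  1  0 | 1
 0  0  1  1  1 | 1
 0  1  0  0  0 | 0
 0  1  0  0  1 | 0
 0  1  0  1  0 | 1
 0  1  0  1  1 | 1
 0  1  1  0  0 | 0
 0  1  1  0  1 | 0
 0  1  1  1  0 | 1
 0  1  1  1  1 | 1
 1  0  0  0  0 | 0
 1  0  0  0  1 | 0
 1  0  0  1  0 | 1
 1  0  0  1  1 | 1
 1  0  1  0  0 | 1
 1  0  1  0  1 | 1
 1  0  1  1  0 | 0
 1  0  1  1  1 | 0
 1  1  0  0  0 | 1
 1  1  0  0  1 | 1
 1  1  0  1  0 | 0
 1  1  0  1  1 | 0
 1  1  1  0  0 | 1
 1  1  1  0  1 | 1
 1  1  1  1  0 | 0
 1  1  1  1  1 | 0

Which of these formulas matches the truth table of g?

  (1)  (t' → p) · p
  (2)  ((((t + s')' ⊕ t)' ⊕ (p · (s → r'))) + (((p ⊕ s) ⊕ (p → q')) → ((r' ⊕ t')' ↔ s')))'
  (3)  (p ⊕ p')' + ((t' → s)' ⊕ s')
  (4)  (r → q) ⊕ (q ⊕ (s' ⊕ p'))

(1) disagrees with g on (0,0,0,0,0) (formula → 0, table → 1); rule it out.
(2) disagrees with g on (0,0,0,0,0) (formula → 0, table → 1); rule it out.
(3) disagrees with g on (0,0,0,0,0) (formula → 0, table → 1); rule it out.
(4) is the remaining candidate, and it agrees with g on all 32 inputs.

4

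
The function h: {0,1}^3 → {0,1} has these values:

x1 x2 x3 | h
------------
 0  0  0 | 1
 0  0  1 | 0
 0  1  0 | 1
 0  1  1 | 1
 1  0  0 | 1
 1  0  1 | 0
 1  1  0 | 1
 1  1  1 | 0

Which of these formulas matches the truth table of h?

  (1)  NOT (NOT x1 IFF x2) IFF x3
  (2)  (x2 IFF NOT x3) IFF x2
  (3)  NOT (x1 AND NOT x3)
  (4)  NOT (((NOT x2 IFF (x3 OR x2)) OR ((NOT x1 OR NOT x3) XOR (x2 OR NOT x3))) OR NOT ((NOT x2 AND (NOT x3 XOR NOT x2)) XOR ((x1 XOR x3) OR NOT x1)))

(1) fails at (0,0,0): the formula yields 0, h is 1.
(2) fails at (0,1,1): the formula yields 0, h is 1.
(3) fails at (0,0,1): the formula yields 1, h is 0.
That leaves (4). Evaluating it on every row reproduces the table of h exactly.

4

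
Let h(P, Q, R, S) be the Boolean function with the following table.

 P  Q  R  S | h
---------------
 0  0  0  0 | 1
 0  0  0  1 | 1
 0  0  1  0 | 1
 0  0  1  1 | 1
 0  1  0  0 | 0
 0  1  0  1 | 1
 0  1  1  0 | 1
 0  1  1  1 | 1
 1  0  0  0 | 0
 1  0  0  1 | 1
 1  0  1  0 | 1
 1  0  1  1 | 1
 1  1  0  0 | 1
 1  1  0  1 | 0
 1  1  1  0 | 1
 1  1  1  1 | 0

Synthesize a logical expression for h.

h(P, Q, R, S) = NOT ((((((NOT P AND Q) AND NOT R) AND NOT S) OR (((P AND NOT Q) AND NOT R) AND NOT S)) OR (((P AND Q) AND NOT R) AND S)) OR (((P AND Q) AND R) AND S))

The 0-rows are (0,1,0,0), (1,0,0,0), (1,1,0,1), (1,1,1,1). Take each as a conjunction (¬P·Q·¬R·¬S, P·¬Q·¬R·¬S, P·Q·¬R·S, P·Q·R·S), form their disjunction, and complement — that gives a formula that is 1 everywhere h is.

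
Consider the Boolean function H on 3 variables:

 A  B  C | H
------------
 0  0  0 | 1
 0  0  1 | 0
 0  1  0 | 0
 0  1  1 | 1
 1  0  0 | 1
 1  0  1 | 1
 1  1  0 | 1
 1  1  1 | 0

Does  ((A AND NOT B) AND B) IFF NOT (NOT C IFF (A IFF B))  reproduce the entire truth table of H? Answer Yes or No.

No

Evaluate ((A AND NOT B) AND B) IFF NOT (NOT C IFF (A IFF B)) on each row and compare to H:
  A=0, B=0, C=0: formula gives 1, H = 1 ✓
  A=0, B=0, C=1: formula gives 0, H = 0 ✓
  A=0, B=1, C=0: formula gives 0, H = 0 ✓
  A=0, B=1, C=1: formula gives 1, H = 1 ✓
  A=1, B=0, C=0: formula gives 0, but H = 1 ✗
Since they disagree at (1,0,0), the expression is not a correct formula for H.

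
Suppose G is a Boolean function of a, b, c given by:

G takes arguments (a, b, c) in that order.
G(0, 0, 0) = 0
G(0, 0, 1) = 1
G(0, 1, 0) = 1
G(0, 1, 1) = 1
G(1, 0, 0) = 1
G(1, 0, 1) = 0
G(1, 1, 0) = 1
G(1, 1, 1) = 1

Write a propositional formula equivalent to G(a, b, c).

G(a, b, c) = ¬(((¬a ∧ ¬b) ∧ ¬c) ∨ ((a ∧ ¬b) ∧ c))

G is 0 on only 2 rows — (0,0,0), (1,0,1). Writing each as a minterm (¬a·¬b·¬c, a·¬b·c) and OR-ing them characterizes exactly where G=0, so G is the negation of that disjunction.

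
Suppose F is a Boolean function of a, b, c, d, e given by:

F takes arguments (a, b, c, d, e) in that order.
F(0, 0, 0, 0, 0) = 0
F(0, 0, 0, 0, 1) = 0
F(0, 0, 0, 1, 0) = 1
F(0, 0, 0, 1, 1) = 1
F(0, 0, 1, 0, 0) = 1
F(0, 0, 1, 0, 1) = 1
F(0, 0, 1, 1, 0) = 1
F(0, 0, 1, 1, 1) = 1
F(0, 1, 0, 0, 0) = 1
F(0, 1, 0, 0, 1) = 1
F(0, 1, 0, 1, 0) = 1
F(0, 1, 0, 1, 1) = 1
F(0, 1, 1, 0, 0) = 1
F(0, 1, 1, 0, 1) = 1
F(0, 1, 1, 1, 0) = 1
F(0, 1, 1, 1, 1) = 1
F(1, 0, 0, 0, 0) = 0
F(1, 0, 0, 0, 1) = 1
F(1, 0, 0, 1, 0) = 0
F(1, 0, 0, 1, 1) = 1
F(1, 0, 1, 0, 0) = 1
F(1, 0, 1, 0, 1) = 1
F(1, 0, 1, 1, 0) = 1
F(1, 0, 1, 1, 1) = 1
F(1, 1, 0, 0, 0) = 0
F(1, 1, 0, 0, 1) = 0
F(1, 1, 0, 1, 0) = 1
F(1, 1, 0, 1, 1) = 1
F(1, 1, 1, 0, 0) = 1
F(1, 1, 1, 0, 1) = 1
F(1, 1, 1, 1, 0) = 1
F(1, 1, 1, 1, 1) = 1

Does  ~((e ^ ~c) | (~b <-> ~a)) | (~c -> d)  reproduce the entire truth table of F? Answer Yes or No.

No

Test each input against both F and the formula:
  a=0, b=0, c=0, d=0, e=0: formula gives 0, F = 0 ✓
  a=0, b=0, c=0, d=0, e=1: formula gives 0, F = 0 ✓
  a=0, b=0, c=0, d=1, e=0: formula gives 1, F = 1 ✓
  a=0, b=0, c=0, d=1, e=1: formula gives 1, F = 1 ✓
  …
  a=0, b=1, c=0, d=0, e=0: formula gives 0, but F = 1 ✗
Row (0,1,0,0,0) is a counterexample, so the formula is not equivalent to F.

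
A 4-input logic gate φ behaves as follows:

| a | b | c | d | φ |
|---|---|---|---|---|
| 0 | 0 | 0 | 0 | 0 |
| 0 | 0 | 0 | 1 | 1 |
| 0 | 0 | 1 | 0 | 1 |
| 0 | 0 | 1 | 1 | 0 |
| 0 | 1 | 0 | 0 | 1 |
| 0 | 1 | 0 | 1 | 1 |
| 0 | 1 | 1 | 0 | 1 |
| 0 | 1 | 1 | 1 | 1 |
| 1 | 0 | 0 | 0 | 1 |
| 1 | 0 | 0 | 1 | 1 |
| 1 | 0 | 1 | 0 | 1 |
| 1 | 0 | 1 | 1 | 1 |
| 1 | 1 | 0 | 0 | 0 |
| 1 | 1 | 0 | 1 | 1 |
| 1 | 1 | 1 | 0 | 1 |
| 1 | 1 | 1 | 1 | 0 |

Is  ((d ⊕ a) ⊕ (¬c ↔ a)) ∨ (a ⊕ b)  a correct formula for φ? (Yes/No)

Test each input against both φ and the formula:
  a=0, b=0, c=0, d=0: formula gives 0, φ = 0 ✓
  a=0, b=0, c=0, d=1: formula gives 1, φ = 1 ✓
  a=0, b=0, c=1, d=0: formula gives 1, φ = 1 ✓
  a=0, b=0, c=1, d=1: formula gives 0, φ = 0 ✓
  … (the remaining 12 rows also agree.)
No disagreement on any input; they are logically equivalent.

Yes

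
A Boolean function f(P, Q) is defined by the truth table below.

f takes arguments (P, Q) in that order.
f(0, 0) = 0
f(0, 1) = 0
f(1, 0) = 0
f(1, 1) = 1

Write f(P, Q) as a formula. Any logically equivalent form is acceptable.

f(P, Q) = P and Q

The output is 1 only when every input is 1 — the AND of all inputs.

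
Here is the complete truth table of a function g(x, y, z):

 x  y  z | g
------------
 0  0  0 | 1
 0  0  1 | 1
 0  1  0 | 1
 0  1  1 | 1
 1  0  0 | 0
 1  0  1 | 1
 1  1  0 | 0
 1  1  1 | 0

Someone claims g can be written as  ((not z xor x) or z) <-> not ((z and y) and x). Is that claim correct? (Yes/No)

Yes

Check the formula against g row by row:
  x=0, y=0, z=0: formula gives 1, g = 1 ✓
  x=0, y=0, z=1: formula gives 1, g = 1 ✓
  x=0, y=1, z=0: formula gives 1, g = 1 ✓
  x=0, y=1, z=1: formula gives 1, g = 1 ✓
  x=1, y=0, z=0: formula gives 0, g = 0 ✓
  …and likewise for the remaining 3 rows.
No disagreement on any input; they are logically equivalent.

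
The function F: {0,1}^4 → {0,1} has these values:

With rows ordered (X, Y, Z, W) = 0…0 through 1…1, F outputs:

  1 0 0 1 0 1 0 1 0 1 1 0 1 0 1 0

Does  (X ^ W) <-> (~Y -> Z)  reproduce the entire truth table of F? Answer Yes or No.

Evaluate (X ^ W) <-> (~Y -> Z) on each row and compare to F:
  X=0, Y=0, Z=0, W=0: formula gives 1, F = 1 ✓
  X=0, Y=0, Z=0, W=1: formula gives 0, F = 0 ✓
  X=0, Y=0, Z=1, W=0: formula gives 0, F = 0 ✓
  X=0, Y=0, Z=1, W=1: formula gives 1, F = 1 ✓
  …and likewise for the remaining 12 rows.
No disagreement on any input; they are logically equivalent.

Yes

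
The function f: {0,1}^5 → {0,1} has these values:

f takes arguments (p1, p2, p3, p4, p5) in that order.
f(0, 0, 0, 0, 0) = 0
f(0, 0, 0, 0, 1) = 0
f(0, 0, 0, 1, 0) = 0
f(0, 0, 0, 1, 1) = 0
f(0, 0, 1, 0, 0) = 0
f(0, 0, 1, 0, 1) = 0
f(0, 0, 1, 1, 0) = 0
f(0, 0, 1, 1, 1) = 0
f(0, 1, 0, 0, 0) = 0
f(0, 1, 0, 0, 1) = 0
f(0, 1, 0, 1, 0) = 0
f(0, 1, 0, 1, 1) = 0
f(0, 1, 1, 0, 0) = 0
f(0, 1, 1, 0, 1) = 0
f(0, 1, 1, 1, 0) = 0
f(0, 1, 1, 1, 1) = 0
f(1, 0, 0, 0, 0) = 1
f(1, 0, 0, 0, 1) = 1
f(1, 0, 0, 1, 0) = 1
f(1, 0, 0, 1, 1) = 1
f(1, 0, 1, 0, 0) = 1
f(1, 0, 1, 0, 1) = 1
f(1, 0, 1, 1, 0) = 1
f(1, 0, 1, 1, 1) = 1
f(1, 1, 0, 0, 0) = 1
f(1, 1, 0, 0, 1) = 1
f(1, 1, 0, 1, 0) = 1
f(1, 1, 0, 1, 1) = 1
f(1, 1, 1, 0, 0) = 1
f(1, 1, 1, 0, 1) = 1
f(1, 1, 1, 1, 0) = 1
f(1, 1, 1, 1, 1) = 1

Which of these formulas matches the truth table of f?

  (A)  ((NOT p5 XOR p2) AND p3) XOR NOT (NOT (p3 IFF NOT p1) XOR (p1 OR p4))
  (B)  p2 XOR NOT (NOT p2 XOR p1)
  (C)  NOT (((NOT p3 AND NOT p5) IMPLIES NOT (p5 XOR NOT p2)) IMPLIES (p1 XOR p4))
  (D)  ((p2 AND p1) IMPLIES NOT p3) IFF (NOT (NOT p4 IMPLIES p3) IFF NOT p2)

B

(A) fails at (0,0,0,1,0): the formula yields 1, f is 0.
(C) fails at (0,0,0,0,1): the formula yields 1, f is 0.
(D) fails at (0,0,0,0,0): the formula yields 1, f is 0.
Only (B) survives; checking it on all 32 rows confirms it matches f.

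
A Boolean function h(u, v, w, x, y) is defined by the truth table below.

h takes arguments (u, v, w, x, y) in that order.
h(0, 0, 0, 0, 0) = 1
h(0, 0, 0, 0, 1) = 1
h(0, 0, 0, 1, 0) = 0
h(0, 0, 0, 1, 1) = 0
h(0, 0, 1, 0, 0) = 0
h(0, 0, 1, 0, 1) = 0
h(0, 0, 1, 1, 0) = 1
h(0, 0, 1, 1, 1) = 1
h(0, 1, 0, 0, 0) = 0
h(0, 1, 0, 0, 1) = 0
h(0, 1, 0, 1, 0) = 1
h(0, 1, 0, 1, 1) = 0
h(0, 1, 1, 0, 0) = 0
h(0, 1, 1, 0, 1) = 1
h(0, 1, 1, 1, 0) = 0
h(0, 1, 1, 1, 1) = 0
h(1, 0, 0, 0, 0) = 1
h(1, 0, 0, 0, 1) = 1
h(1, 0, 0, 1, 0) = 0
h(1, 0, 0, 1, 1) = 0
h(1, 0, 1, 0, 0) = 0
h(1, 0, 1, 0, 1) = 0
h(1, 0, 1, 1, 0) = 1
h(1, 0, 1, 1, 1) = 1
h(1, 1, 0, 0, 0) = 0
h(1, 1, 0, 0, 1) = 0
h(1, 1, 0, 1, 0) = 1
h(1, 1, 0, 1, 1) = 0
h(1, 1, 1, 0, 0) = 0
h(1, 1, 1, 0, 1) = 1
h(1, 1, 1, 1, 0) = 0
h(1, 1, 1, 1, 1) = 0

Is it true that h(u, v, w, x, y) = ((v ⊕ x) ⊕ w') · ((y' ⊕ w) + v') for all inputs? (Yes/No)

Test each input against both h and the formula:
  u=0, v=0, w=0, x=0, y=0: formula gives 1, h = 1 ✓
  u=0, v=0, w=0, x=0, y=1: formula gives 1, h = 1 ✓
  u=0, v=0, w=0, x=1, y=0: formula gives 0, h = 0 ✓
  u=0, v=0, w=0, x=1, y=1: formula gives 0, h = 0 ✓
  … (the remaining 28 rows also agree.)
Every row agrees, so the formula is equivalent.

Yes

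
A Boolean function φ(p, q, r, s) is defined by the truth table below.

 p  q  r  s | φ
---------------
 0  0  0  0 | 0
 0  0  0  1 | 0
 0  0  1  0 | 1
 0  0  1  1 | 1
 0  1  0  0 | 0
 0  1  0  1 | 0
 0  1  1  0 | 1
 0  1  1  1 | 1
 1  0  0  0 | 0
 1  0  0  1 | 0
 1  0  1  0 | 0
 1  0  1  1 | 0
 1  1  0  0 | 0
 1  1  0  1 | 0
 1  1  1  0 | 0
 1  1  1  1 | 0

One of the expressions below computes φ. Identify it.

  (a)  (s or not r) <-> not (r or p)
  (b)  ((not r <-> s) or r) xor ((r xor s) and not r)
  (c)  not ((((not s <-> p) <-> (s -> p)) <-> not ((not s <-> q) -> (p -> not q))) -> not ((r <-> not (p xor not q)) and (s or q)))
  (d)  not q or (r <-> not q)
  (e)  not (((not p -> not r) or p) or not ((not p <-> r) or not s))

e

(a): at (0,0,0,0) it gives 1, but φ = 0 — eliminated.
(b): at (1,0,1,0) it gives 1, but φ = 0 — eliminated.
(c): at (0,0,0,1) it gives 1, but φ = 0 — eliminated.
(d): at (0,0,0,0) it gives 1, but φ = 0 — eliminated.
(e) is the remaining candidate, and it agrees with φ on all 16 inputs.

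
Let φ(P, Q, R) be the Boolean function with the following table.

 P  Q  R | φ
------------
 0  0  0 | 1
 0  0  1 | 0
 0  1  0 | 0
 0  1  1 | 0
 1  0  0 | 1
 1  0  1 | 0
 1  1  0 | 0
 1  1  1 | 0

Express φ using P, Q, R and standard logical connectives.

φ(P, Q, R) = ((P' · Q') · R') + ((P · Q') · R')

φ=1 on 2 inputs: (0,0,0), (1,0,0). Reading each as a conjunction of literals (¬P·¬Q·¬R, P·¬Q·¬R) and taking the OR gives the canonical DNF.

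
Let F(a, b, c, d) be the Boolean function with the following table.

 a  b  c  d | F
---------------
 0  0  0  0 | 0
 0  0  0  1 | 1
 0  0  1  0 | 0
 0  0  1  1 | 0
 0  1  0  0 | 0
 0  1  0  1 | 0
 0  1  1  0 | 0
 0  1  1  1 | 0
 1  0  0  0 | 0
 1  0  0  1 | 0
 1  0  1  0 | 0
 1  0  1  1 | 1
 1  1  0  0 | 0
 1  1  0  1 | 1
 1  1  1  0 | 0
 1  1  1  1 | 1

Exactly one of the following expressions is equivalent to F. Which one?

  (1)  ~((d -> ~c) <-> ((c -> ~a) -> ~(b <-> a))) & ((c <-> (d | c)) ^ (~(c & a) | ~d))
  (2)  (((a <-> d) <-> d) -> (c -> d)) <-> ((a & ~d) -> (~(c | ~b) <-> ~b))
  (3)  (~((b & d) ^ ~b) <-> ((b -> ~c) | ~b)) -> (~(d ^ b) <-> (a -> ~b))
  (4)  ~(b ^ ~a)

(2) fails at (0,0,0,0): the formula yields 1, F is 0.
(3) fails at (0,0,0,0): the formula yields 1, F is 0.
(4) fails at (0,0,0,1): the formula yields 0, F is 1.
That leaves (1). Evaluating it on every row reproduces the table of F exactly.

1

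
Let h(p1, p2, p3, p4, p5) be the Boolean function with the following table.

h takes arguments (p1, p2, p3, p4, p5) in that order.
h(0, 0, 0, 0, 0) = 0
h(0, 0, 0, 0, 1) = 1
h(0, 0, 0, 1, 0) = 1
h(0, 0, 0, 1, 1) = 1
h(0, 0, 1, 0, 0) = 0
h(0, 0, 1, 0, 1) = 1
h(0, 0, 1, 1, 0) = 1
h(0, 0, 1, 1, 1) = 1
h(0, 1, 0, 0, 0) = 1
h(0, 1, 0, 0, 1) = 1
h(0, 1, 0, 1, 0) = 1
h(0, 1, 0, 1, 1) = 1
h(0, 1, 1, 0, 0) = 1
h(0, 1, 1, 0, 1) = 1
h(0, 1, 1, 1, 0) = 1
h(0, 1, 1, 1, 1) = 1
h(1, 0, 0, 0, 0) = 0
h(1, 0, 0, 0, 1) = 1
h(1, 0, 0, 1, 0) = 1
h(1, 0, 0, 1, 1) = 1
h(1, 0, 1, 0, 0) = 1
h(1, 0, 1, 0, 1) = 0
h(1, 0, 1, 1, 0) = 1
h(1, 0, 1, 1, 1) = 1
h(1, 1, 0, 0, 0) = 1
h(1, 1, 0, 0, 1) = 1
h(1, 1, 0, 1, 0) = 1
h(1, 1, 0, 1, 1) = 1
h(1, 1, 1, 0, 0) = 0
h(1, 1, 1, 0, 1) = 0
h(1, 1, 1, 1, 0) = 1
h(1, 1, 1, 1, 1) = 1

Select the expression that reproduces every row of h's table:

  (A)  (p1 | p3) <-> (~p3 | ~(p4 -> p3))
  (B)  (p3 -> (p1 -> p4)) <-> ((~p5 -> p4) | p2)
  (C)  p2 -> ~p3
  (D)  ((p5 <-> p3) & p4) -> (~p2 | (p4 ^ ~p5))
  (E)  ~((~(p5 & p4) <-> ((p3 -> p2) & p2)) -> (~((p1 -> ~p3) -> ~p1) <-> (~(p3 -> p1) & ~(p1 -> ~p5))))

(A): at (0,0,0,0,1) it gives 0, but h = 1 — eliminated.
(C): at (0,0,0,0,0) it gives 1, but h = 0 — eliminated.
(D): at (0,0,0,0,0) it gives 1, but h = 0 — eliminated.
(E): at (0,0,0,0,1) it gives 0, but h = 1 — eliminated.
Only (B) survives; checking it on all 32 rows confirms it matches h.

B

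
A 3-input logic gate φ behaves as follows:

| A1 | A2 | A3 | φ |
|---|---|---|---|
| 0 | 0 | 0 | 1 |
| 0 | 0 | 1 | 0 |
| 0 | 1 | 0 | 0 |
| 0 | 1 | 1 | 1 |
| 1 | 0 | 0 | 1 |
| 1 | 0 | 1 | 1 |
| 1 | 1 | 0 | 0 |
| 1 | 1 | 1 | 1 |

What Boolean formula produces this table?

φ(A1, A2, A3) = ¬((((¬A1 ∧ ¬A2) ∧ A3) ∨ ((¬A1 ∧ A2) ∧ ¬A3)) ∨ ((A1 ∧ A2) ∧ ¬A3))

φ is 0 on only 3 rows — (0,0,1), (0,1,0), (1,1,0). Writing each as a minterm (¬A1·¬A2·A3, ¬A1·A2·¬A3, A1·A2·¬A3) and OR-ing them characterizes exactly where φ=0, so φ is the negation of that disjunction.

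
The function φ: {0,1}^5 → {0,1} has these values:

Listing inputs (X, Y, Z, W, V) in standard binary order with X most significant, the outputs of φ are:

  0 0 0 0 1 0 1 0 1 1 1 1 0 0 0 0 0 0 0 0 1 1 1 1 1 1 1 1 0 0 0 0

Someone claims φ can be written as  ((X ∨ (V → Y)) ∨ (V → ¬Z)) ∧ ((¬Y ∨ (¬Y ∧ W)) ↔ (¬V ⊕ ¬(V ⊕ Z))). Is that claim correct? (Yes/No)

Test each input against both φ and the formula:
  X=0, Y=0, Z=0, W=0, V=0: formula gives 0, φ = 0 ✓
  X=0, Y=0, Z=0, W=0, V=1: formula gives 0, φ = 0 ✓
  X=0, Y=0, Z=0, W=1, V=0: formula gives 0, φ = 0 ✓
  X=0, Y=0, Z=0, W=1, V=1: formula gives 0, φ = 0 ✓
  …and likewise for the remaining 28 rows.
Every row agrees, so the formula is equivalent.

Yes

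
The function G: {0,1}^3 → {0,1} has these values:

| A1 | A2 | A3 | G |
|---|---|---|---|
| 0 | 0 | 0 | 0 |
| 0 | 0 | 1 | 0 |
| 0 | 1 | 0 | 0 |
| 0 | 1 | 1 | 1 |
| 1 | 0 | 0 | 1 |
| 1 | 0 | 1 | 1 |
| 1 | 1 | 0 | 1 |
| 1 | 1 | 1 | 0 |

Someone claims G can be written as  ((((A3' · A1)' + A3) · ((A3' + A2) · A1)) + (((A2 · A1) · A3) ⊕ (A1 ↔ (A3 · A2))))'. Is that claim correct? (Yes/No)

Evaluate ((((A3' · A1)' + A3) · ((A3' + A2) · A1)) + (((A2 · A1) · A3) ⊕ (A1 ↔ (A3 · A2))))' on each row and compare to G:
  A1=0, A2=0, A3=0: formula gives 0, G = 0 ✓
  A1=0, A2=0, A3=1: formula gives 0, G = 0 ✓
  A1=0, A2=1, A3=0: formula gives 0, G = 0 ✓
  A1=0, A2=1, A3=1: formula gives 1, G = 1 ✓
  A1=1, A2=0, A3=0: formula gives 1, G = 1 ✓
  …and likewise for the remaining 3 rows.
No disagreement on any input; they are logically equivalent.

Yes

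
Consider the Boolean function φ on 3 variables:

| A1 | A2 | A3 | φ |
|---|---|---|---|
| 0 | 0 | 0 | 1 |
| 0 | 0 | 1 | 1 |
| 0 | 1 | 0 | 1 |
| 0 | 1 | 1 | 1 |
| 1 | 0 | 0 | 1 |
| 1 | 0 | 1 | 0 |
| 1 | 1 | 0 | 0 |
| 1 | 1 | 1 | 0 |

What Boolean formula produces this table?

φ is 0 on only 3 rows — (1,0,1), (1,1,0), (1,1,1). Writing each as a minterm (A1·¬A2·A3, A1·A2·¬A3, A1·A2·A3) and OR-ing them characterizes exactly where φ=0, so φ is the negation of that disjunction.

φ(A1, A2, A3) = ¬((((A1 ∧ ¬A2) ∧ A3) ∨ ((A1 ∧ A2) ∧ ¬A3)) ∨ ((A1 ∧ A2) ∧ A3))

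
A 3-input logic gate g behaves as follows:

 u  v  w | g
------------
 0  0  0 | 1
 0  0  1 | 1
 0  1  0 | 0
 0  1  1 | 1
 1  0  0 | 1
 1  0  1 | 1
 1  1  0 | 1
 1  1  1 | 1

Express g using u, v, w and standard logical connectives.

Only row (0,1,0) gives 0. So g is 1 everywhere except there — the complement of the minterm ¬u·v·¬w.

g(u, v, w) = ¬((¬u ∧ v) ∧ ¬w)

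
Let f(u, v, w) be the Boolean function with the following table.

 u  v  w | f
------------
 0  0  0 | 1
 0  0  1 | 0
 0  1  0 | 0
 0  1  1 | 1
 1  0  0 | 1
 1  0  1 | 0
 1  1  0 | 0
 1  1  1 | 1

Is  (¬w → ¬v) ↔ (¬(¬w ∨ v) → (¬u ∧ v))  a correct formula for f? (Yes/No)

Evaluate (¬w → ¬v) ↔ (¬(¬w ∨ v) → (¬u ∧ v)) on each row and compare to f:
  u=0, v=0, w=0: formula gives 1, f = 1 ✓
  u=0, v=0, w=1: formula gives 0, f = 0 ✓
  u=0, v=1, w=0: formula gives 0, f = 0 ✓
  u=0, v=1, w=1: formula gives 1, f = 1 ✓
  u=1, v=0, w=0: formula gives 1, f = 1 ✓
  … (the remaining 3 rows also agree.)
Every row agrees, so the formula is equivalent.

Yes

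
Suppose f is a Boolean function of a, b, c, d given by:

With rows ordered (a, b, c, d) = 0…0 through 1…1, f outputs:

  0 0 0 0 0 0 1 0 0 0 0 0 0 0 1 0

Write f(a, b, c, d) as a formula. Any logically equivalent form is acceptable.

f(a, b, c, d) = (((a' · b) · c) · d') + (((a · b) · c) · d')

The 1-rows are (0,1,1,0), (1,1,1,0). Each contributes one minterm — ¬a·b·c·¬d; a·b·c·¬d — and their disjunction is a sum-of-products form of f.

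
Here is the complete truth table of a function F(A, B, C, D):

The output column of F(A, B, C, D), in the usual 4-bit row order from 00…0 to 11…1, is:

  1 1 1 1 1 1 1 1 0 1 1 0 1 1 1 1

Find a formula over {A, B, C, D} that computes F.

F(A, B, C, D) = ((((A · B') · C') · D') + (((A · B') · C) · D))'

F is 0 on only 2 rows — (1,0,0,0), (1,0,1,1). Writing each as a minterm (A·¬B·¬C·¬D, A·¬B·C·D) and OR-ing them characterizes exactly where F=0, so F is the negation of that disjunction.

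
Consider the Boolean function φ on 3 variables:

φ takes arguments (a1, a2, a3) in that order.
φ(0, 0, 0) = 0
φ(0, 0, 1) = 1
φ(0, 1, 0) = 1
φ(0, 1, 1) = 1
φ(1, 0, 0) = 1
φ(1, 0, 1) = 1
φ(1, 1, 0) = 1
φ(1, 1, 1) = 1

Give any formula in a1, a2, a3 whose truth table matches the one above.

The output is 1 whenever at least one input is 1 — the OR of all inputs.

φ(a1, a2, a3) = (a1 | a2) | a3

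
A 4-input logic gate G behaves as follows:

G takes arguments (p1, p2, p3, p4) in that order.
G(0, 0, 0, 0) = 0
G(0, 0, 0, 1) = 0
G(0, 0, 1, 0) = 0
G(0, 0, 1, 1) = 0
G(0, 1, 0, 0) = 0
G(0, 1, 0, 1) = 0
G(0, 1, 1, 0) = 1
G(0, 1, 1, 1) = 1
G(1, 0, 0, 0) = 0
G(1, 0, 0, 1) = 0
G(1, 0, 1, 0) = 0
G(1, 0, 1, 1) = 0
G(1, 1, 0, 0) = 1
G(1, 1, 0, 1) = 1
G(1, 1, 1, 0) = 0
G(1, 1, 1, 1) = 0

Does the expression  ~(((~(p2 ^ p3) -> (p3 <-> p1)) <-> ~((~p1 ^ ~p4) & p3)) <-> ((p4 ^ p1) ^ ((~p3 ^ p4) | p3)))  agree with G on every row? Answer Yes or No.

Test each input against both G and the formula:
  p1=0, p2=0, p3=0, p4=0: formula gives 0, G = 0 ✓
  p1=0, p2=0, p3=0, p4=1: formula gives 0, G = 0 ✓
  p1=0, p2=0, p3=1, p4=0: formula gives 0, G = 0 ✓
  p1=0, p2=0, p3=1, p4=1: formula gives 0, G = 0 ✓
  … (the remaining 12 rows also agree.)
Every row agrees, so the formula is equivalent.

Yes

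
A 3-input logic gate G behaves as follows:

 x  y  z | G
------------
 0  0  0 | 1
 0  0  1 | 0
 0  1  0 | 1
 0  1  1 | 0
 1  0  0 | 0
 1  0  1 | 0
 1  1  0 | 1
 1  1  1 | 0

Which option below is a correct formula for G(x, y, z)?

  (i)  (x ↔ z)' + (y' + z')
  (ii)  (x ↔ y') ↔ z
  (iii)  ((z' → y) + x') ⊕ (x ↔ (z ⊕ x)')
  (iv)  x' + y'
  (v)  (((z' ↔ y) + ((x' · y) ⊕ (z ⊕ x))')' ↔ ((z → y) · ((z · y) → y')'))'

(i) fails at (0,0,1): the formula yields 1, G is 0.
(ii) fails at (0,1,0): the formula yields 0, G is 1.
(iv) fails at (0,0,1): the formula yields 1, G is 0.
(v) fails at (0,0,0): the formula yields 0, G is 1.
That leaves (iii). Evaluating it on every row reproduces the table of G exactly.

iii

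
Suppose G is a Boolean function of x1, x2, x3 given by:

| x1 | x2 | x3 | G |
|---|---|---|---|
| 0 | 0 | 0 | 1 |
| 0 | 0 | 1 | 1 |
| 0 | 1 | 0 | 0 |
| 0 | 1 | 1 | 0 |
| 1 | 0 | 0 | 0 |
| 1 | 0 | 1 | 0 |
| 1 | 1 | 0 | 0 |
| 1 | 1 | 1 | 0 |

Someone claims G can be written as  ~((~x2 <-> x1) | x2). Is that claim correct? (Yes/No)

Yes

Test each input against both G and the formula:
  x1=0, x2=0, x3=0: formula gives 1, G = 1 ✓
  x1=0, x2=0, x3=1: formula gives 1, G = 1 ✓
  x1=0, x2=1, x3=0: formula gives 0, G = 0 ✓
  x1=0, x2=1, x3=1: formula gives 0, G = 0 ✓
  x1=1, x2=0, x3=0: formula gives 0, G = 0 ✓
  …and likewise for the remaining 3 rows.
No disagreement on any input; they are logically equivalent.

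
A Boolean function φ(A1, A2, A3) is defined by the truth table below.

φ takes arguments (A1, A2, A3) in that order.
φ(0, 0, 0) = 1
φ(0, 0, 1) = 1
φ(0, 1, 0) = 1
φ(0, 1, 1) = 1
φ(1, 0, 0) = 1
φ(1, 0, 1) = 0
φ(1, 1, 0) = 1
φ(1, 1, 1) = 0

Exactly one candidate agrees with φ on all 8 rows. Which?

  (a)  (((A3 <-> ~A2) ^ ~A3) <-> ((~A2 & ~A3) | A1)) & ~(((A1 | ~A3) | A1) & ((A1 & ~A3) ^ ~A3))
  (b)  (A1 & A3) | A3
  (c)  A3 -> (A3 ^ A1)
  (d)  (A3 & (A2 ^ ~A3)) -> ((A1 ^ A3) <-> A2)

(a) fails at (0,0,0): the formula yields 0, φ is 1.
(b) fails at (0,0,0): the formula yields 0, φ is 1.
(d) fails at (1,0,1): the formula yields 1, φ is 0.
That leaves (c). Evaluating it on every row reproduces the table of φ exactly.

c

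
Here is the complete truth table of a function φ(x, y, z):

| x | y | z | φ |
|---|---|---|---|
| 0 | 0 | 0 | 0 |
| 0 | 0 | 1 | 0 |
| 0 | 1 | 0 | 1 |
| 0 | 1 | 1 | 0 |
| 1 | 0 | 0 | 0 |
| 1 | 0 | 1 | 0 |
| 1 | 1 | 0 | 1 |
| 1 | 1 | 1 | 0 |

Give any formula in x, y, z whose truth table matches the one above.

φ(x, y, z) = ((x' · y) · z') + ((x · y) · z')

Collect the rows where φ=1 — (0,1,0), (1,1,0) — and write one minterm per row: ¬x·y·¬z, x·y·¬z. Their union (logical OR) reproduces the table exactly.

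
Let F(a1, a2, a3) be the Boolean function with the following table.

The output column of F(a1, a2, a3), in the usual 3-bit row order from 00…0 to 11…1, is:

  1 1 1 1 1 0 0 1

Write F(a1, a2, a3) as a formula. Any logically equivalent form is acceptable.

There are just 2 zero rows: (1,0,1), (1,1,0). Their minterms are a1·¬a2·a3, a1·a2·¬a3; the OR of those covers precisely the 0-outputs, and negating it yields F.

F(a1, a2, a3) = NOT (((a1 AND NOT a2) AND a3) OR ((a1 AND a2) AND NOT a3))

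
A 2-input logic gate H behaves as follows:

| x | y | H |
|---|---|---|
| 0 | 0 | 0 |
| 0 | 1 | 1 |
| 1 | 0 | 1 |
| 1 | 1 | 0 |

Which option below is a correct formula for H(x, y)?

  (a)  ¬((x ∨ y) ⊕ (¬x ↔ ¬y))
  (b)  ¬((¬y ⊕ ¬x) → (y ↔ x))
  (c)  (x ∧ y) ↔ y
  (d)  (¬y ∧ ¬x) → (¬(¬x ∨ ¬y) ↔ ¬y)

(a) fails at (0,1): the formula yields 0, H is 1.
(c) fails at (0,0): the formula yields 1, H is 0.
(d) fails at (1,1): the formula yields 1, H is 0.
Only (b) survives; checking it on all 4 rows confirms it matches H.

b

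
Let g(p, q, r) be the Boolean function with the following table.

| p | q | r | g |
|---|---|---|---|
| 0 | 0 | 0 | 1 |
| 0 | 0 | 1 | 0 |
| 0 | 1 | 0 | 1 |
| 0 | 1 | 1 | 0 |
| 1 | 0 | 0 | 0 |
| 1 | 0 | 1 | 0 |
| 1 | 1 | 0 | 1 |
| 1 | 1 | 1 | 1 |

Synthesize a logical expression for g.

g(p, q, r) = ((((~p & ~q) & ~r) | ((~p & q) & ~r)) | ((p & q) & ~r)) | ((p & q) & r)

Collect the rows where g=1 — (0,0,0), (0,1,0), (1,1,0), (1,1,1) — and write one minterm per row: ¬p·¬q·¬r, ¬p·q·¬r, p·q·¬r, p·q·r. Their union (logical OR) reproduces the table exactly.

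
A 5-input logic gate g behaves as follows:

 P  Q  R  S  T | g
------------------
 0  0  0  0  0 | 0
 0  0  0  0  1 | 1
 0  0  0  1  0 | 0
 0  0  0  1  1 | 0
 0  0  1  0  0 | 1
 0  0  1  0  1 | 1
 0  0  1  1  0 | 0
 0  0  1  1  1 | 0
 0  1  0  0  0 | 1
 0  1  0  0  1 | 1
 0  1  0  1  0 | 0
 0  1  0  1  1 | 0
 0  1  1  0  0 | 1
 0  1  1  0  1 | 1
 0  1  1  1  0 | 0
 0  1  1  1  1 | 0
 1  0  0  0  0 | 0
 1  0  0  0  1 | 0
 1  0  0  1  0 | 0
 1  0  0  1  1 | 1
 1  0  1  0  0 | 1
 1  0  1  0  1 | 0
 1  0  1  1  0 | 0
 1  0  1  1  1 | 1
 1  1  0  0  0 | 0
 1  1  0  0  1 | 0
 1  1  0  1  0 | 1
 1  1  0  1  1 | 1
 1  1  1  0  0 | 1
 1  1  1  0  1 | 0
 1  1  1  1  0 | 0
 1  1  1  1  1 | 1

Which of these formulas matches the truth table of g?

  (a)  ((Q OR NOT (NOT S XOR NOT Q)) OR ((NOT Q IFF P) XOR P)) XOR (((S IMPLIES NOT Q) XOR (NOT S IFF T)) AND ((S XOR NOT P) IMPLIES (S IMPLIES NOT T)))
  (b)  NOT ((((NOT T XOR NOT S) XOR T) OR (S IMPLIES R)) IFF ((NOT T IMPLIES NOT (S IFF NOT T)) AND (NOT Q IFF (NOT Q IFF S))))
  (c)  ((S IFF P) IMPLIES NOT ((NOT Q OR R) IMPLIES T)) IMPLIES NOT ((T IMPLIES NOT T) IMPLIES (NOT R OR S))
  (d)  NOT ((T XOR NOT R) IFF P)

c

(a): at (0,0,0,1,1) it gives 1, but g = 0 — eliminated.
(b): at (0,0,0,0,0) it gives 1, but g = 0 — eliminated.
(d): at (0,0,0,0,0) it gives 1, but g = 0 — eliminated.
That leaves (c). Evaluating it on every row reproduces the table of g exactly.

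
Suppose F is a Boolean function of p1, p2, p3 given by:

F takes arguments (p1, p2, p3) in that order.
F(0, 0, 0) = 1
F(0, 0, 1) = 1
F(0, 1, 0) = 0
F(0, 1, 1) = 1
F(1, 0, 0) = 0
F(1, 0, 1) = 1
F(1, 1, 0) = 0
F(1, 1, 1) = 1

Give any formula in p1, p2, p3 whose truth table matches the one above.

F(p1, p2, p3) = NOT ((((NOT p1 AND p2) AND NOT p3) OR ((p1 AND NOT p2) AND NOT p3)) OR ((p1 AND p2) AND NOT p3))

There are just 3 zero rows: (0,1,0), (1,0,0), (1,1,0). Their minterms are ¬p1·p2·¬p3, p1·¬p2·¬p3, p1·p2·¬p3; the OR of those covers precisely the 0-outputs, and negating it yields F.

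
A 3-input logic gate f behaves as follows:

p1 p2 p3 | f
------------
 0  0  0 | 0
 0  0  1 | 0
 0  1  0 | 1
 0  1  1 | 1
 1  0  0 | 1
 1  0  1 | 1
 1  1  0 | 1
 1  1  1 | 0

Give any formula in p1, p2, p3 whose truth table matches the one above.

f(p1, p2, p3) = ~((((~p1 & ~p2) & ~p3) | ((~p1 & ~p2) & p3)) | ((p1 & p2) & p3))

The 0-rows are (0,0,0), (0,0,1), (1,1,1). Take each as a conjunction (¬p1·¬p2·¬p3, ¬p1·¬p2·p3, p1·p2·p3), form their disjunction, and complement — that gives a formula that is 1 everywhere f is.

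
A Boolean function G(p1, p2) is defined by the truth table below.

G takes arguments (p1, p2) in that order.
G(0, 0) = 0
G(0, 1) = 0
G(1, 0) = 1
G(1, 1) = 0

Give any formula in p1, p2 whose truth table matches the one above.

G(p1, p2) = p1 · p2'

G is 1 on exactly one input, (1,0), whose minterm is p1·¬p2. So G is just that conjunction.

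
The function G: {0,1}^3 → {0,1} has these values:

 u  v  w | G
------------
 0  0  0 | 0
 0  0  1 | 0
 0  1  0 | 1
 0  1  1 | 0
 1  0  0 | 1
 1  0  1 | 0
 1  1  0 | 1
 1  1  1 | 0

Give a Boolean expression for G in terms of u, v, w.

G(u, v, w) = (((u' · v) · w') + ((u · v') · w')) + ((u · v) · w')

G=1 on 3 inputs: (0,1,0), (1,0,0), (1,1,0). Reading each as a conjunction of literals (¬u·v·¬w, u·¬v·¬w, u·v·¬w) and taking the OR gives the canonical DNF.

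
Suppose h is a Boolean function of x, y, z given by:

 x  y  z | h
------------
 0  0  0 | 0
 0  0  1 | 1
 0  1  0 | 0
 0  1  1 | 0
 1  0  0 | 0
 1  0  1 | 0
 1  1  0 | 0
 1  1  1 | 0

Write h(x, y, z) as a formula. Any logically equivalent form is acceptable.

h(x, y, z) = (NOT x AND NOT y) AND z

h is 1 on exactly one input, (0,0,1), whose minterm is ¬x·¬y·z. So h is just that conjunction.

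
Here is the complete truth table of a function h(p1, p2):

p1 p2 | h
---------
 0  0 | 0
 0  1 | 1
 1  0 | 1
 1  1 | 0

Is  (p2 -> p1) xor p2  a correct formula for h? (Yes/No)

No

Evaluate (p2 -> p1) xor p2 on each row and compare to h:
  p1=0, p2=0: formula gives 1, but h = 0 ✗
Row (0,0) is a counterexample, so the formula is not equivalent to h.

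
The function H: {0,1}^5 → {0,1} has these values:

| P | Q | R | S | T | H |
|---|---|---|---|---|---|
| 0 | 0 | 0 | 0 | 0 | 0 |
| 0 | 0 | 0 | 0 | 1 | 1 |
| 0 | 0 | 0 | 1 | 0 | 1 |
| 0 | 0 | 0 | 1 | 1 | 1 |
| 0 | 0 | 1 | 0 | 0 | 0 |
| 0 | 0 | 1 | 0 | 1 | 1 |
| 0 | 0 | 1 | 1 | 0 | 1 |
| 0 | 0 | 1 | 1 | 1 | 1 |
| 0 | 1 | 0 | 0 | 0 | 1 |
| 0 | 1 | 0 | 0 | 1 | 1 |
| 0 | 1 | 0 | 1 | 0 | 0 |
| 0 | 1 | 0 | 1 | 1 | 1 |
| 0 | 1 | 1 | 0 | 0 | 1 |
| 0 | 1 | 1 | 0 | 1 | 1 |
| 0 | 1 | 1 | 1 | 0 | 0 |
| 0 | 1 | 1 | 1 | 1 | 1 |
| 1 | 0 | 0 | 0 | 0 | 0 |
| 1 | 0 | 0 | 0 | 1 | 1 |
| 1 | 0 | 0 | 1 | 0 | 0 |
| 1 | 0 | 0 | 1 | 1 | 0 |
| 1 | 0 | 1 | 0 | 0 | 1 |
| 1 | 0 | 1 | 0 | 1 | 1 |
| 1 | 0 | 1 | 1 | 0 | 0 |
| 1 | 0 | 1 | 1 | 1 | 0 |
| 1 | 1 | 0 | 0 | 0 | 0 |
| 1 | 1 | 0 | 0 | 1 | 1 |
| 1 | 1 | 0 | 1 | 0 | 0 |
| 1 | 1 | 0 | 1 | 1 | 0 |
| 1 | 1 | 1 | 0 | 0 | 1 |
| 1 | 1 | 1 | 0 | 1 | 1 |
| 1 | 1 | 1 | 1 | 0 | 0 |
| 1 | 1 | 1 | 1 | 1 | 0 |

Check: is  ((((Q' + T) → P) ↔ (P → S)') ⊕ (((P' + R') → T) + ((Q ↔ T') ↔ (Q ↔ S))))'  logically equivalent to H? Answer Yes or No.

Test each input against both H and the formula:
  P=0, Q=0, R=0, S=0, T=0: formula gives 0, H = 0 ✓
  P=0, Q=0, R=0, S=0, T=1: formula gives 1, H = 1 ✓
  P=0, Q=0, R=0, S=1, T=0: formula gives 1, H = 1 ✓
  P=0, Q=0, R=0, S=1, T=1: formula gives 1, H = 1 ✓
  … (the remaining 28 rows also agree.)
Every row agrees, so the formula is equivalent.

Yes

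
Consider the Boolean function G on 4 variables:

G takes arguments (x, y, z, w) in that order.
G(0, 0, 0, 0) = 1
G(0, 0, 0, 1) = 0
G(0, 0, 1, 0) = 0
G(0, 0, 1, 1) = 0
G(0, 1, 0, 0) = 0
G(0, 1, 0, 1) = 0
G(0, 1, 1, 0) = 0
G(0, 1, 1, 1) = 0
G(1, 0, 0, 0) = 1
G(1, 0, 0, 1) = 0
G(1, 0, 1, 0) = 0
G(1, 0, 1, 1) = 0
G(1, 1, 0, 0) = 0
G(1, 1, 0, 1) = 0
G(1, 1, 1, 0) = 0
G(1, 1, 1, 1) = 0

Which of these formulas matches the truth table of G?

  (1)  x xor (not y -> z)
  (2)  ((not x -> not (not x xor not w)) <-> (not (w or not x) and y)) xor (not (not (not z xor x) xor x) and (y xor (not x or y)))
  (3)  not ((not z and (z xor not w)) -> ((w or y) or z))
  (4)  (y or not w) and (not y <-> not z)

(1) disagrees with G on (0,0,0,0) (formula → 0, table → 1); rule it out.
(2) disagrees with G on (0,0,1,1) (formula → 1, table → 0); rule it out.
(4) disagrees with G on (0,1,1,0) (formula → 1, table → 0); rule it out.
That leaves (3). Evaluating it on every row reproduces the table of G exactly.

3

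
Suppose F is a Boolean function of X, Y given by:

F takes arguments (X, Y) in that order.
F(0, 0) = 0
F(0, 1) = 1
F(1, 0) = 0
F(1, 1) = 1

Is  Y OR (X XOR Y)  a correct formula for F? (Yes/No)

Evaluate Y OR (X XOR Y) on each row and compare to F:
  X=0, Y=0: formula gives 0, F = 0 ✓
  X=0, Y=1: formula gives 1, F = 1 ✓
  X=1, Y=0: formula gives 1, but F = 0 ✗
Since they disagree at (1,0), the expression is not a correct formula for F.

No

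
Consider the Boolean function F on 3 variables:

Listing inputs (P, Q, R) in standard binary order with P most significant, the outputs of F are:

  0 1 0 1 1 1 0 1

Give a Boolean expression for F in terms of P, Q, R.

F is 0 on only 3 rows — (0,0,0), (0,1,0), (1,1,0). Writing each as a minterm (¬P·¬Q·¬R, ¬P·Q·¬R, P·Q·¬R) and OR-ing them characterizes exactly where F=0, so F is the negation of that disjunction.

F(P, Q, R) = ~((((~P & ~Q) & ~R) | ((~P & Q) & ~R)) | ((P & Q) & ~R))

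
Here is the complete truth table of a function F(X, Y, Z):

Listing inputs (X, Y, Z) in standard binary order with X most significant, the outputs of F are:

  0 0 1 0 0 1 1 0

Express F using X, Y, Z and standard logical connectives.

The 1-rows are (0,1,0), (1,0,1), (1,1,0). Each contributes one minterm — ¬X·Y·¬Z; X·¬Y·Z; X·Y·¬Z — and their disjunction is a sum-of-products form of F.

F(X, Y, Z) = (((not X and Y) and not Z) or ((X and not Y) and Z)) or ((X and Y) and not Z)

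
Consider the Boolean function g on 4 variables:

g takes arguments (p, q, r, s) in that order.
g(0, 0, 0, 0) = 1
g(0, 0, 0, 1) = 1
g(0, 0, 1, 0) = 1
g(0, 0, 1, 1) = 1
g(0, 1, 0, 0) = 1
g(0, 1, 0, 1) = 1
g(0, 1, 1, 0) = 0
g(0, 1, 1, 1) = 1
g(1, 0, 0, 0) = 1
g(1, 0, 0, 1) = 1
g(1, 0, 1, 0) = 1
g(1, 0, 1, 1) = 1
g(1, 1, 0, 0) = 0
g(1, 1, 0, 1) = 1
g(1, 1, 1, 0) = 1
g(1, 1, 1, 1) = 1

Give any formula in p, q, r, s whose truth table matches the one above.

There are just 2 zero rows: (0,1,1,0), (1,1,0,0). Their minterms are ¬p·q·r·¬s, p·q·¬r·¬s; the OR of those covers precisely the 0-outputs, and negating it yields g.

g(p, q, r, s) = not ((((not p and q) and r) and not s) or (((p and q) and not r) and not s))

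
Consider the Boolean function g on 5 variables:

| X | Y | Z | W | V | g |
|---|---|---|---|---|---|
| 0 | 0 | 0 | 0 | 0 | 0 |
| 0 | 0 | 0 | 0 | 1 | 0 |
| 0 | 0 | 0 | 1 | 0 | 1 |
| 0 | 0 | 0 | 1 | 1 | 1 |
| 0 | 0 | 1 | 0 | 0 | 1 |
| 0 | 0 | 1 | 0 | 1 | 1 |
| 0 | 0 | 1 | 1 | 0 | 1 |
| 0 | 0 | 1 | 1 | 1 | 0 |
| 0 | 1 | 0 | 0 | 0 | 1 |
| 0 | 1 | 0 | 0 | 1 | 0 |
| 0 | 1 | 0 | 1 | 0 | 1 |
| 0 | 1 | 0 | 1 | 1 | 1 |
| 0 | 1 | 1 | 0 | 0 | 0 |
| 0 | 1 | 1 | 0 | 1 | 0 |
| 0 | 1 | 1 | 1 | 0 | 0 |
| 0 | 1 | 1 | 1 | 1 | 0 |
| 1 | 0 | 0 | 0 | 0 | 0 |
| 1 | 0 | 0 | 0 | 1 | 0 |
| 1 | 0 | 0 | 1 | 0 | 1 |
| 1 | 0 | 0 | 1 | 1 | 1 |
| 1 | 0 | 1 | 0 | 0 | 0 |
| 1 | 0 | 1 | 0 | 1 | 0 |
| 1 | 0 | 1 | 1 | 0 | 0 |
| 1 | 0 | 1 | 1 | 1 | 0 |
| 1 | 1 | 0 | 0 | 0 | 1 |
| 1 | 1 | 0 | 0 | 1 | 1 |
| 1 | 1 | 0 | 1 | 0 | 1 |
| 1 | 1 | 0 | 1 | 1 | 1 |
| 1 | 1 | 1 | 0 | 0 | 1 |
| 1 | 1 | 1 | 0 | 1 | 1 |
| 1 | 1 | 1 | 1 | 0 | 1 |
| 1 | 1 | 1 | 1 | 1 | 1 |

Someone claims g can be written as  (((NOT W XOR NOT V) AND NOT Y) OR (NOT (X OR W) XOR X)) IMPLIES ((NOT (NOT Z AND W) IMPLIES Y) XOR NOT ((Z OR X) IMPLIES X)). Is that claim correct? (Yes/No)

Check the formula against g row by row:
  X=0, Y=0, Z=0, W=0, V=0: formula gives 0, g = 0 ✓
  X=0, Y=0, Z=0, W=0, V=1: formula gives 0, g = 0 ✓
  X=0, Y=0, Z=0, W=1, V=0: formula gives 1, g = 1 ✓
  X=0, Y=0, Z=0, W=1, V=1: formula gives 1, g = 1 ✓
  …
  X=0, Y=0, Z=1, W=1, V=1: formula gives 1, but g = 0 ✗
Since they disagree at (0,0,1,1,1), the expression is not a correct formula for g.

No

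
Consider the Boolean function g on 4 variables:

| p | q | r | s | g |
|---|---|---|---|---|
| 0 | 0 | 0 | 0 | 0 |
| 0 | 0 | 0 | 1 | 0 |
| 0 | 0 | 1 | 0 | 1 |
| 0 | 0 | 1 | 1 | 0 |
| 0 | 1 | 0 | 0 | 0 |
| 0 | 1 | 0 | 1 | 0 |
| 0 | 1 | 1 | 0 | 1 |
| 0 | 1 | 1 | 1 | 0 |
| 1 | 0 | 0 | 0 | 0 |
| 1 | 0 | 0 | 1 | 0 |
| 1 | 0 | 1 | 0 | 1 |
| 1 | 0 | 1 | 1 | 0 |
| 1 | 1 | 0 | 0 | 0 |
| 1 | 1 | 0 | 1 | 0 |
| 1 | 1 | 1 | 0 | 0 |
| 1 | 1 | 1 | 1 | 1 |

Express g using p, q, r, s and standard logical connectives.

Collect the rows where g=1 — (0,0,1,0), (0,1,1,0), (1,0,1,0), (1,1,1,1) — and write one minterm per row: ¬p·¬q·r·¬s, ¬p·q·r·¬s, p·¬q·r·¬s, p·q·r·s. Their union (logical OR) reproduces the table exactly.

g(p, q, r, s) = (((((p' · q') · r) · s') + (((p' · q) · r) · s')) + (((p · q') · r) · s')) + (((p · q) · r) · s)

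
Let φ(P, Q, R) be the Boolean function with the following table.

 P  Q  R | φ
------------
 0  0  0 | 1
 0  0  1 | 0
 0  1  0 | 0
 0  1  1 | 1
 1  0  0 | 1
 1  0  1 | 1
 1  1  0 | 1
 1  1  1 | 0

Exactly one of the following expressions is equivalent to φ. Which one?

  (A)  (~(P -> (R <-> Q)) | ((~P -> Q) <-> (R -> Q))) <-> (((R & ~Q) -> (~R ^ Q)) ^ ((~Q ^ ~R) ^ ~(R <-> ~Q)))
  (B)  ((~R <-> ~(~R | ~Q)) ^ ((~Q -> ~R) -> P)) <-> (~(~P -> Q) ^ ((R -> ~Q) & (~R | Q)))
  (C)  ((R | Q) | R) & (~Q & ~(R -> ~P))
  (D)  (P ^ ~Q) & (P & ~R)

B

(A) fails at (0,0,1): the formula yields 1, φ is 0.
(C) fails at (0,0,0): the formula yields 0, φ is 1.
(D) fails at (0,0,0): the formula yields 0, φ is 1.
That leaves (B). Evaluating it on every row reproduces the table of φ exactly.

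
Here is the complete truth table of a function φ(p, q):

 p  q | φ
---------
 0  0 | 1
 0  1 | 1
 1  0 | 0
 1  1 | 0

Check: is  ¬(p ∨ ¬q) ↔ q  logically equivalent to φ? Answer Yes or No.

No

Check the formula against φ row by row:
  p=0, q=0: formula gives 1, φ = 1 ✓
  p=0, q=1: formula gives 1, φ = 1 ✓
  p=1, q=0: formula gives 1, but φ = 0 ✗
Row (1,0) is a counterexample, so the formula is not equivalent to φ.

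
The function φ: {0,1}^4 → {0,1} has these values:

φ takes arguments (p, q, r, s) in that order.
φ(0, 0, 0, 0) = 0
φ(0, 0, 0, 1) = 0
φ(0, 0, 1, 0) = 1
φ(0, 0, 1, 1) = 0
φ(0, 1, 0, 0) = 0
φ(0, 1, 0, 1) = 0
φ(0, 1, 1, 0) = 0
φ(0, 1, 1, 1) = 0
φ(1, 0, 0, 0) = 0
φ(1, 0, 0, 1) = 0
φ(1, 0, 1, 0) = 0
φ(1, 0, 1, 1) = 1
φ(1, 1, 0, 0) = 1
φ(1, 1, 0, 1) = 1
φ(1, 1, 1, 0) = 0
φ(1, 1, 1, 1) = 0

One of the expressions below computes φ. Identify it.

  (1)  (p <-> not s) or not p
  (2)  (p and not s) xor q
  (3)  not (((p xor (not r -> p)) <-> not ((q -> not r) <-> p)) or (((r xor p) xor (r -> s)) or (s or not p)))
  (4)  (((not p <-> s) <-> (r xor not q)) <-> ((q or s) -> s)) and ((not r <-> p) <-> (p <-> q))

4

(1) fails at (0,0,0,0): the formula yields 1, φ is 0.
(2) fails at (0,0,1,0): the formula yields 0, φ is 1.
(3) fails at (0,0,1,0): the formula yields 0, φ is 1.
That leaves (4). Evaluating it on every row reproduces the table of φ exactly.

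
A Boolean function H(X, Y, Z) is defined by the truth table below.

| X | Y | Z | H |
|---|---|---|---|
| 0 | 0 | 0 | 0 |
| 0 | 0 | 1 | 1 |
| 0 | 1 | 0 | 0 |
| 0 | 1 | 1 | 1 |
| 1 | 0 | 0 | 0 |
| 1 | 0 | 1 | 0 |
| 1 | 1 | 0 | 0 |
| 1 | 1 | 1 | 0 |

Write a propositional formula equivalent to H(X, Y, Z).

H(X, Y, Z) = ((X' · Y') · Z) + ((X' · Y) · Z)

The 1-rows are (0,0,1), (0,1,1). Each contributes one minterm — ¬X·¬Y·Z; ¬X·Y·Z — and their disjunction is a sum-of-products form of H.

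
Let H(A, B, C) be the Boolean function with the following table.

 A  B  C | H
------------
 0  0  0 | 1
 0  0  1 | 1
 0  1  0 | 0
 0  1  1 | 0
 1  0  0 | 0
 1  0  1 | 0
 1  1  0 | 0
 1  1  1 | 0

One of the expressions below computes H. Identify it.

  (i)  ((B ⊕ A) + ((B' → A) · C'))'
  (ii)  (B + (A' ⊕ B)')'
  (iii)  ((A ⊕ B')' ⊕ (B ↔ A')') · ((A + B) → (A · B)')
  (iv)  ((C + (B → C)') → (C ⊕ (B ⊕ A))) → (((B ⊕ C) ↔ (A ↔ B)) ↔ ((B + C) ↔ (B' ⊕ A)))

(i): at (1,1,1) it gives 1, but H = 0 — eliminated.
(iii): at (0,1,0) it gives 1, but H = 0 — eliminated.
(iv): at (0,1,0) it gives 1, but H = 0 — eliminated.
(ii) is the remaining candidate, and it agrees with H on all 8 inputs.

ii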